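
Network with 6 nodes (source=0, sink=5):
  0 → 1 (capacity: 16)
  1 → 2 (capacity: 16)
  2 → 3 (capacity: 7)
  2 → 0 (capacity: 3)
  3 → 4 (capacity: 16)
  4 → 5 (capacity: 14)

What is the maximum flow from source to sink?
Maximum flow = 7

Max flow: 7

Flow assignment:
  0 → 1: 10/16
  1 → 2: 10/16
  2 → 3: 7/7
  2 → 0: 3/3
  3 → 4: 7/16
  4 → 5: 7/14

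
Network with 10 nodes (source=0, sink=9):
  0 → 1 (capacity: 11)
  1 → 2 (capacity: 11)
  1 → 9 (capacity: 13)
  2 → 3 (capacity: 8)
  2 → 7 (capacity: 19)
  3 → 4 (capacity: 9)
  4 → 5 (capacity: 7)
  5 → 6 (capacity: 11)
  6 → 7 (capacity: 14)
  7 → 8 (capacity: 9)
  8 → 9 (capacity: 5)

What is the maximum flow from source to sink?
Maximum flow = 11

Max flow: 11

Flow assignment:
  0 → 1: 11/11
  1 → 9: 11/13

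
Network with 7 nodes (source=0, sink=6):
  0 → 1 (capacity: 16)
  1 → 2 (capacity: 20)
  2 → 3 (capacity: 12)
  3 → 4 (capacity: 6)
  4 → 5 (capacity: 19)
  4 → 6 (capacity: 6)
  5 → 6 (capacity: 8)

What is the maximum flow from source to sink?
Maximum flow = 6

Max flow: 6

Flow assignment:
  0 → 1: 6/16
  1 → 2: 6/20
  2 → 3: 6/12
  3 → 4: 6/6
  4 → 6: 6/6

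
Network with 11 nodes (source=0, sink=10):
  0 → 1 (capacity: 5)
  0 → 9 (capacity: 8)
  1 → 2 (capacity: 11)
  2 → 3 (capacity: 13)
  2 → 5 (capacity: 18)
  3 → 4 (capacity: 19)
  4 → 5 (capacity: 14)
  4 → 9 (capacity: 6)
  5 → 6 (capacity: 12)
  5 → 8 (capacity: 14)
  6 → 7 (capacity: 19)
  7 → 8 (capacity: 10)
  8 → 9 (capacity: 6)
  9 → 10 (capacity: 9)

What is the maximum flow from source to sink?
Maximum flow = 9

Max flow: 9

Flow assignment:
  0 → 1: 5/5
  0 → 9: 4/8
  1 → 2: 5/11
  2 → 3: 5/13
  3 → 4: 5/19
  4 → 9: 5/6
  9 → 10: 9/9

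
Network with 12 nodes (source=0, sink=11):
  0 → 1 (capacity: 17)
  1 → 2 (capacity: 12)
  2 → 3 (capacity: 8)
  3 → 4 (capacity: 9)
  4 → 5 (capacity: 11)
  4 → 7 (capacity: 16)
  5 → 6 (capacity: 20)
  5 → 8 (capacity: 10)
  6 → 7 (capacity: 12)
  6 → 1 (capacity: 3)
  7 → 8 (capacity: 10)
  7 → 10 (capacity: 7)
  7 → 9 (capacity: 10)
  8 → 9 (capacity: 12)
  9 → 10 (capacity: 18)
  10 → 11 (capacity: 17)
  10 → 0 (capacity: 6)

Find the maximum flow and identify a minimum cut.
Max flow = 8, Min cut edges: (2,3)

Maximum flow: 8
Minimum cut: (2,3)
Partition: S = [0, 1, 2], T = [3, 4, 5, 6, 7, 8, 9, 10, 11]

Max-flow min-cut theorem verified: both equal 8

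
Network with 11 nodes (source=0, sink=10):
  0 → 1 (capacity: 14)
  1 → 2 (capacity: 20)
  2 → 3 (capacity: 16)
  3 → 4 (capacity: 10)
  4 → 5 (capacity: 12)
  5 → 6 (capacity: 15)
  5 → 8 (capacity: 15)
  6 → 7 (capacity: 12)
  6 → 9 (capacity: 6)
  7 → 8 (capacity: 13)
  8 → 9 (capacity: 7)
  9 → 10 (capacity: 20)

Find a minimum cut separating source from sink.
Min cut value = 10, edges: (3,4)

Min cut value: 10
Partition: S = [0, 1, 2, 3], T = [4, 5, 6, 7, 8, 9, 10]
Cut edges: (3,4)

By max-flow min-cut theorem, max flow = min cut = 10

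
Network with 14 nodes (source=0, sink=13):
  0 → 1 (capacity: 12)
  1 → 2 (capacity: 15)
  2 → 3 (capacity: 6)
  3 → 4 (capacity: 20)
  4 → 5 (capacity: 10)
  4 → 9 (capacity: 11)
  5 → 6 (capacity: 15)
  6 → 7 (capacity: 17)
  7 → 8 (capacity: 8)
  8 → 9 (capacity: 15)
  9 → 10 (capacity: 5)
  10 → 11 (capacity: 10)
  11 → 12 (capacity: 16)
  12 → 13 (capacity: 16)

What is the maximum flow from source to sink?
Maximum flow = 5

Max flow: 5

Flow assignment:
  0 → 1: 5/12
  1 → 2: 5/15
  2 → 3: 5/6
  3 → 4: 5/20
  4 → 9: 5/11
  9 → 10: 5/5
  10 → 11: 5/10
  11 → 12: 5/16
  12 → 13: 5/16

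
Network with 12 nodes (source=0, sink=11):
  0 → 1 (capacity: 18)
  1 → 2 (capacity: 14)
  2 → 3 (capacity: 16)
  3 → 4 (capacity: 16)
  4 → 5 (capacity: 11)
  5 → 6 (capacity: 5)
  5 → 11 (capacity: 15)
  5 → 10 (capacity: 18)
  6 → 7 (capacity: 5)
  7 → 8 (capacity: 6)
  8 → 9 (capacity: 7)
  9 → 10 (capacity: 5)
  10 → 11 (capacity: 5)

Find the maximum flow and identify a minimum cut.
Max flow = 11, Min cut edges: (4,5)

Maximum flow: 11
Minimum cut: (4,5)
Partition: S = [0, 1, 2, 3, 4], T = [5, 6, 7, 8, 9, 10, 11]

Max-flow min-cut theorem verified: both equal 11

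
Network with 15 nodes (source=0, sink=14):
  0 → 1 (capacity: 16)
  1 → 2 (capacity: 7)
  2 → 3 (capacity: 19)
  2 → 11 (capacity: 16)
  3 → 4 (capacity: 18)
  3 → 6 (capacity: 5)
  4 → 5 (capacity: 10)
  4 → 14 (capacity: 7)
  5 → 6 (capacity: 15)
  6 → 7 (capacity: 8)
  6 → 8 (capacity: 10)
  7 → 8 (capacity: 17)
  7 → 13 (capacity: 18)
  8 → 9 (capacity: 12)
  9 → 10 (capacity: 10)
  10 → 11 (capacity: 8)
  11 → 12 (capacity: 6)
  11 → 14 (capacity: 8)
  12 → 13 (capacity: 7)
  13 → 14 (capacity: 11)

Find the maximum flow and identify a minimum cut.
Max flow = 7, Min cut edges: (1,2)

Maximum flow: 7
Minimum cut: (1,2)
Partition: S = [0, 1], T = [2, 3, 4, 5, 6, 7, 8, 9, 10, 11, 12, 13, 14]

Max-flow min-cut theorem verified: both equal 7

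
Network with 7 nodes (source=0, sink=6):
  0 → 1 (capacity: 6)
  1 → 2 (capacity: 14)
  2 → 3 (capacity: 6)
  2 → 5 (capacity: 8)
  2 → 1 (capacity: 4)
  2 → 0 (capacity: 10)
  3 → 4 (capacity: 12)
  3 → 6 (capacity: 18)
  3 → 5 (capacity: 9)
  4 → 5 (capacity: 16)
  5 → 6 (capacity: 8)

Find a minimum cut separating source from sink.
Min cut value = 6, edges: (0,1)

Min cut value: 6
Partition: S = [0], T = [1, 2, 3, 4, 5, 6]
Cut edges: (0,1)

By max-flow min-cut theorem, max flow = min cut = 6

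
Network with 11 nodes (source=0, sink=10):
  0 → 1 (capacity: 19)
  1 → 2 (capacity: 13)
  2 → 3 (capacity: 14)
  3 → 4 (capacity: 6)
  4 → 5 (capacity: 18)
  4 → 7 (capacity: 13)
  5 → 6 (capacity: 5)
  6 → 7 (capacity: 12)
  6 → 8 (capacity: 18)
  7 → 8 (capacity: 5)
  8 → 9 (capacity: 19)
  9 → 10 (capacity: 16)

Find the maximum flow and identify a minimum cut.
Max flow = 6, Min cut edges: (3,4)

Maximum flow: 6
Minimum cut: (3,4)
Partition: S = [0, 1, 2, 3], T = [4, 5, 6, 7, 8, 9, 10]

Max-flow min-cut theorem verified: both equal 6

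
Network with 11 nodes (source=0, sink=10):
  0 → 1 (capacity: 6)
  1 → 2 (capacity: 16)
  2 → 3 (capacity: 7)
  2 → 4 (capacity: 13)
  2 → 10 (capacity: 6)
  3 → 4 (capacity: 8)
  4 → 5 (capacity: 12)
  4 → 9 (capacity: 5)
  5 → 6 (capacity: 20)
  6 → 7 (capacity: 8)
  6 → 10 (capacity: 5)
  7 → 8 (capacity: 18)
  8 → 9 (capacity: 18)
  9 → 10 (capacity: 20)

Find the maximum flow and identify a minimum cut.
Max flow = 6, Min cut edges: (0,1)

Maximum flow: 6
Minimum cut: (0,1)
Partition: S = [0], T = [1, 2, 3, 4, 5, 6, 7, 8, 9, 10]

Max-flow min-cut theorem verified: both equal 6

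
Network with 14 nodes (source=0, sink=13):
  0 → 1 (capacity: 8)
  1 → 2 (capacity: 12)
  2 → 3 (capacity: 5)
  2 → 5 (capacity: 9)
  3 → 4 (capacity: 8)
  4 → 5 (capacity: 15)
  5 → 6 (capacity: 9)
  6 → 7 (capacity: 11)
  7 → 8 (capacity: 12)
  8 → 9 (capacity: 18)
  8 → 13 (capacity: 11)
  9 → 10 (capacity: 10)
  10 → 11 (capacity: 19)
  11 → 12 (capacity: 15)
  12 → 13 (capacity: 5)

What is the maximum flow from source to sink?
Maximum flow = 8

Max flow: 8

Flow assignment:
  0 → 1: 8/8
  1 → 2: 8/12
  2 → 5: 8/9
  5 → 6: 8/9
  6 → 7: 8/11
  7 → 8: 8/12
  8 → 13: 8/11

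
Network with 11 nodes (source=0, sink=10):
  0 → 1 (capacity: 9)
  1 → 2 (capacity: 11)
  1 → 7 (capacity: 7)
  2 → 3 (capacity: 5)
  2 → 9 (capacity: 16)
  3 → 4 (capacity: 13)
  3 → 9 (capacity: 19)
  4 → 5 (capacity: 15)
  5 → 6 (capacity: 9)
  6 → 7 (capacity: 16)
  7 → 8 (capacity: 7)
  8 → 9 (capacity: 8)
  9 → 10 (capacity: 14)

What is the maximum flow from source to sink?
Maximum flow = 9

Max flow: 9

Flow assignment:
  0 → 1: 9/9
  1 → 2: 9/11
  2 → 9: 9/16
  9 → 10: 9/14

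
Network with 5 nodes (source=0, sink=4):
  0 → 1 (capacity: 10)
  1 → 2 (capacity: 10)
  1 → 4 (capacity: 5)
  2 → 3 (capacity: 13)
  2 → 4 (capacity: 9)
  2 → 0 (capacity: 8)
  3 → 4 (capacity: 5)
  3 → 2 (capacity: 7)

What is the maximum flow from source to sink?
Maximum flow = 10

Max flow: 10

Flow assignment:
  0 → 1: 10/10
  1 → 2: 5/10
  1 → 4: 5/5
  2 → 4: 5/9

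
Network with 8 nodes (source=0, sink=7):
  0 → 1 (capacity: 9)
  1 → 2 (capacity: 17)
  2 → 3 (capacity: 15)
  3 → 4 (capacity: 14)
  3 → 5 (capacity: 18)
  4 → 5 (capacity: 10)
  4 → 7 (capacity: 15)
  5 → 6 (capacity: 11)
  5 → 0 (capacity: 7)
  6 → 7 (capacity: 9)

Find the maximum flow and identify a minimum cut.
Max flow = 9, Min cut edges: (0,1)

Maximum flow: 9
Minimum cut: (0,1)
Partition: S = [0], T = [1, 2, 3, 4, 5, 6, 7]

Max-flow min-cut theorem verified: both equal 9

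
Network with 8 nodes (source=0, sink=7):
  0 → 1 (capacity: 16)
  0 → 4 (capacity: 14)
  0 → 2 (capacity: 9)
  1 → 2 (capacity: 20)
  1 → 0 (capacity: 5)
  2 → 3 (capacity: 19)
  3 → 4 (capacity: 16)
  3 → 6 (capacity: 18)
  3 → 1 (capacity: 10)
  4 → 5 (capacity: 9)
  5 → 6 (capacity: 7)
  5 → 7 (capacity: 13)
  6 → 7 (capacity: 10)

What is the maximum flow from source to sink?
Maximum flow = 19

Max flow: 19

Flow assignment:
  0 → 1: 10/16
  0 → 2: 9/9
  1 → 2: 10/20
  2 → 3: 19/19
  3 → 4: 9/16
  3 → 6: 10/18
  4 → 5: 9/9
  5 → 7: 9/13
  6 → 7: 10/10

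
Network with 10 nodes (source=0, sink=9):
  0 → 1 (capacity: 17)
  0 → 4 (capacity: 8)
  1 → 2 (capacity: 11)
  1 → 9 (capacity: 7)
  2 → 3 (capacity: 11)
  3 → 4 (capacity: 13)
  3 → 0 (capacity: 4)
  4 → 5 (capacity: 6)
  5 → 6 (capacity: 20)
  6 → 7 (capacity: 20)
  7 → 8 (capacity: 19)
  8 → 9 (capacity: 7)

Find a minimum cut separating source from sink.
Min cut value = 13, edges: (1,9), (4,5)

Min cut value: 13
Partition: S = [0, 1, 2, 3, 4], T = [5, 6, 7, 8, 9]
Cut edges: (1,9), (4,5)

By max-flow min-cut theorem, max flow = min cut = 13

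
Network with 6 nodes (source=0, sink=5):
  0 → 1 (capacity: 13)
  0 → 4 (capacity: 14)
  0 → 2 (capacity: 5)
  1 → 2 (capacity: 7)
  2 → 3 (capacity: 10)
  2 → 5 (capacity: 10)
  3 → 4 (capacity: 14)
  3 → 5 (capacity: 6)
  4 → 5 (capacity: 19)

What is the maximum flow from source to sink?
Maximum flow = 26

Max flow: 26

Flow assignment:
  0 → 1: 7/13
  0 → 4: 14/14
  0 → 2: 5/5
  1 → 2: 7/7
  2 → 3: 2/10
  2 → 5: 10/10
  3 → 5: 2/6
  4 → 5: 14/19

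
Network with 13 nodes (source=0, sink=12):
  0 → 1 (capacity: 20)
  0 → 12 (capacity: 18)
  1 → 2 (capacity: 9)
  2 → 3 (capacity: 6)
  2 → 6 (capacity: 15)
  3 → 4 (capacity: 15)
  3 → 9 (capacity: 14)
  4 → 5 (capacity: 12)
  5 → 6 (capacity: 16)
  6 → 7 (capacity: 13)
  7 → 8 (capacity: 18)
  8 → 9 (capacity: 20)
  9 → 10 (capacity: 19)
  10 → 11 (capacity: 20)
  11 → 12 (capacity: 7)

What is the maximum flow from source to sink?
Maximum flow = 25

Max flow: 25

Flow assignment:
  0 → 1: 7/20
  0 → 12: 18/18
  1 → 2: 7/9
  2 → 3: 4/6
  2 → 6: 3/15
  3 → 9: 4/14
  6 → 7: 3/13
  7 → 8: 3/18
  8 → 9: 3/20
  9 → 10: 7/19
  10 → 11: 7/20
  11 → 12: 7/7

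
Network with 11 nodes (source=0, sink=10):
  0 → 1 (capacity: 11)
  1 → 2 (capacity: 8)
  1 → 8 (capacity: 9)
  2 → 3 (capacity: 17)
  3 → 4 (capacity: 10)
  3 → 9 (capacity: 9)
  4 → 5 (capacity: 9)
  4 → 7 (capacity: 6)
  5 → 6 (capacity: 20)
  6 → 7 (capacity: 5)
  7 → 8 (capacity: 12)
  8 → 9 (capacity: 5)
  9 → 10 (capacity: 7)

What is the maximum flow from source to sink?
Maximum flow = 7

Max flow: 7

Flow assignment:
  0 → 1: 7/11
  1 → 2: 2/8
  1 → 8: 5/9
  2 → 3: 2/17
  3 → 9: 2/9
  8 → 9: 5/5
  9 → 10: 7/7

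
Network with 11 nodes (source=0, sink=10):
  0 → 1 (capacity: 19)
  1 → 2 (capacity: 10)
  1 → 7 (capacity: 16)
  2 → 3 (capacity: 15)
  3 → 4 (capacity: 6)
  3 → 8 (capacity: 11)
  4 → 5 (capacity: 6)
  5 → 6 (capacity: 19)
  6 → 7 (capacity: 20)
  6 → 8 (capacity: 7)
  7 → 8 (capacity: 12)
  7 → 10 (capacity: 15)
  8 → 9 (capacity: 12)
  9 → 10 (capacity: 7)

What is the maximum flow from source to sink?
Maximum flow = 19

Max flow: 19

Flow assignment:
  0 → 1: 19/19
  1 → 2: 3/10
  1 → 7: 16/16
  2 → 3: 3/15
  3 → 8: 3/11
  7 → 8: 1/12
  7 → 10: 15/15
  8 → 9: 4/12
  9 → 10: 4/7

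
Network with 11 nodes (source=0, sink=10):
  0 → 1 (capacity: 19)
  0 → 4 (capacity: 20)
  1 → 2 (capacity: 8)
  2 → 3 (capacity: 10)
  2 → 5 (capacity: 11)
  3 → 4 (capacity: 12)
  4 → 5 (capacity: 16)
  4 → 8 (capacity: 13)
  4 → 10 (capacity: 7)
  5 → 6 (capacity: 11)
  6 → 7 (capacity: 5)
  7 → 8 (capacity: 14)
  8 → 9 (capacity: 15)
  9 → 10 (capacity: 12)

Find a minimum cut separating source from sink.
Min cut value = 19, edges: (4,10), (9,10)

Min cut value: 19
Partition: S = [0, 1, 2, 3, 4, 5, 6, 7, 8, 9], T = [10]
Cut edges: (4,10), (9,10)

By max-flow min-cut theorem, max flow = min cut = 19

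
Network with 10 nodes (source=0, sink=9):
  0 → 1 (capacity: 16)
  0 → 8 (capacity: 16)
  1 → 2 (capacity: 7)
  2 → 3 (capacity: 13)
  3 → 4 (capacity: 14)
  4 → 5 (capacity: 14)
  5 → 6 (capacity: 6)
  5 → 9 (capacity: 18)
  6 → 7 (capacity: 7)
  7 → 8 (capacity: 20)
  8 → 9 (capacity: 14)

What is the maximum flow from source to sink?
Maximum flow = 21

Max flow: 21

Flow assignment:
  0 → 1: 7/16
  0 → 8: 14/16
  1 → 2: 7/7
  2 → 3: 7/13
  3 → 4: 7/14
  4 → 5: 7/14
  5 → 9: 7/18
  8 → 9: 14/14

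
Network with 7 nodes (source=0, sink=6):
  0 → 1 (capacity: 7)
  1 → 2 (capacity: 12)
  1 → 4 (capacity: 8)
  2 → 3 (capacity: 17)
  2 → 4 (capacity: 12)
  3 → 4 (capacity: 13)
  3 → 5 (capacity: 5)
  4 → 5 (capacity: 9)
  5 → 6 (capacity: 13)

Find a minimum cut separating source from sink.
Min cut value = 7, edges: (0,1)

Min cut value: 7
Partition: S = [0], T = [1, 2, 3, 4, 5, 6]
Cut edges: (0,1)

By max-flow min-cut theorem, max flow = min cut = 7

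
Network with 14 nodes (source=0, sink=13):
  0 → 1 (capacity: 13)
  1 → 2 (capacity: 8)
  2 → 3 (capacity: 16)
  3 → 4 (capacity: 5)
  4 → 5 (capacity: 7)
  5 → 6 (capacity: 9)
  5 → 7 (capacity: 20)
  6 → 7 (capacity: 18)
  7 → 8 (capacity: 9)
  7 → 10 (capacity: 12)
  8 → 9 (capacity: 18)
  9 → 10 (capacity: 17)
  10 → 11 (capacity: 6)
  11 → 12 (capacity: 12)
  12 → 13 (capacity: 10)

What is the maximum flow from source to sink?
Maximum flow = 5

Max flow: 5

Flow assignment:
  0 → 1: 5/13
  1 → 2: 5/8
  2 → 3: 5/16
  3 → 4: 5/5
  4 → 5: 5/7
  5 → 7: 5/20
  7 → 10: 5/12
  10 → 11: 5/6
  11 → 12: 5/12
  12 → 13: 5/10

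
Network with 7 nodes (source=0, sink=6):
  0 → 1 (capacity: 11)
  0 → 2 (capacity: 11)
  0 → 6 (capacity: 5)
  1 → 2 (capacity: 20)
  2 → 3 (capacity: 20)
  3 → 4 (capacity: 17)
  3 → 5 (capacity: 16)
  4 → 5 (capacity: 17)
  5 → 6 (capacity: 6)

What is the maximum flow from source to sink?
Maximum flow = 11

Max flow: 11

Flow assignment:
  0 → 1: 6/11
  0 → 6: 5/5
  1 → 2: 6/20
  2 → 3: 6/20
  3 → 5: 6/16
  5 → 6: 6/6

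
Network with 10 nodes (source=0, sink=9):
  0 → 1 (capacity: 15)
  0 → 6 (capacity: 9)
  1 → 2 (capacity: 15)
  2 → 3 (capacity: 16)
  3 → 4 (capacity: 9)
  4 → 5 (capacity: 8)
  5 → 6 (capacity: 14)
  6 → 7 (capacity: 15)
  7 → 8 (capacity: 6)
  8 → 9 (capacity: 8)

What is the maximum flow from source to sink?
Maximum flow = 6

Max flow: 6

Flow assignment:
  0 → 1: 6/15
  1 → 2: 6/15
  2 → 3: 6/16
  3 → 4: 6/9
  4 → 5: 6/8
  5 → 6: 6/14
  6 → 7: 6/15
  7 → 8: 6/6
  8 → 9: 6/8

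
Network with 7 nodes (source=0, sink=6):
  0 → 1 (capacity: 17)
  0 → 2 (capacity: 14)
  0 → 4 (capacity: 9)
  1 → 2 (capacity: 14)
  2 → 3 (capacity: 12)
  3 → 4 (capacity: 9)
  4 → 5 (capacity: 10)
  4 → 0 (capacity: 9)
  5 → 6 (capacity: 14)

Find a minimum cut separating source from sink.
Min cut value = 10, edges: (4,5)

Min cut value: 10
Partition: S = [0, 1, 2, 3, 4], T = [5, 6]
Cut edges: (4,5)

By max-flow min-cut theorem, max flow = min cut = 10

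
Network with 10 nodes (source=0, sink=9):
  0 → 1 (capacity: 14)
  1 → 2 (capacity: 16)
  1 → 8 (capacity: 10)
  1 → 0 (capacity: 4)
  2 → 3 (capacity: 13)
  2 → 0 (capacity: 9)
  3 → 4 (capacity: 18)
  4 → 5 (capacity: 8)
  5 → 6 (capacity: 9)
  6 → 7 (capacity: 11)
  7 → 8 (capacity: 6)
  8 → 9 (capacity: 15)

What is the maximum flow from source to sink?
Maximum flow = 14

Max flow: 14

Flow assignment:
  0 → 1: 14/14
  1 → 2: 4/16
  1 → 8: 10/10
  2 → 3: 4/13
  3 → 4: 4/18
  4 → 5: 4/8
  5 → 6: 4/9
  6 → 7: 4/11
  7 → 8: 4/6
  8 → 9: 14/15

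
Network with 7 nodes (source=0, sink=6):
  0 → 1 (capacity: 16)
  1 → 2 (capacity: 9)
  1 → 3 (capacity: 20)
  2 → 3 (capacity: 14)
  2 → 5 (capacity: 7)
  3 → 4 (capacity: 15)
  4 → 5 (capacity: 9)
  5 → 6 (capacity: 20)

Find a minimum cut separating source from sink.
Min cut value = 16, edges: (2,5), (4,5)

Min cut value: 16
Partition: S = [0, 1, 2, 3, 4], T = [5, 6]
Cut edges: (2,5), (4,5)

By max-flow min-cut theorem, max flow = min cut = 16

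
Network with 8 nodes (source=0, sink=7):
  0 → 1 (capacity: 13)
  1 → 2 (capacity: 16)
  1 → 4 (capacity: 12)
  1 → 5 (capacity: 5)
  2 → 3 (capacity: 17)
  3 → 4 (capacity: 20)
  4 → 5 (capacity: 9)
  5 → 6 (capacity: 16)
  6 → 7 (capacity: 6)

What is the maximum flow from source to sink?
Maximum flow = 6

Max flow: 6

Flow assignment:
  0 → 1: 6/13
  1 → 4: 6/12
  4 → 5: 6/9
  5 → 6: 6/16
  6 → 7: 6/6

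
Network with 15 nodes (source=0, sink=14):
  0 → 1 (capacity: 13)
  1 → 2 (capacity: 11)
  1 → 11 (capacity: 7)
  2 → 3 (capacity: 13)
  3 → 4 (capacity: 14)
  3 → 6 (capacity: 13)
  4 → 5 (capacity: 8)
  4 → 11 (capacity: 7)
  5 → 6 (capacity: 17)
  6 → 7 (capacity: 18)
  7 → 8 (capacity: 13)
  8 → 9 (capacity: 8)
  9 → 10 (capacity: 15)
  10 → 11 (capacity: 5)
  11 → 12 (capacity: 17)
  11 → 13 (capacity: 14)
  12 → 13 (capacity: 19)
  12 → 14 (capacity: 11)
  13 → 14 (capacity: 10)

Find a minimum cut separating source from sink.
Min cut value = 13, edges: (0,1)

Min cut value: 13
Partition: S = [0], T = [1, 2, 3, 4, 5, 6, 7, 8, 9, 10, 11, 12, 13, 14]
Cut edges: (0,1)

By max-flow min-cut theorem, max flow = min cut = 13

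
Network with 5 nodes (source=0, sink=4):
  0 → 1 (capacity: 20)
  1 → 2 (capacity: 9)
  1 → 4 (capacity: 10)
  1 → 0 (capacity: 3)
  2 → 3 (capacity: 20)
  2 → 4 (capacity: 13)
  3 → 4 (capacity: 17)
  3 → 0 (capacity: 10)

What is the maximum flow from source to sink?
Maximum flow = 19

Max flow: 19

Flow assignment:
  0 → 1: 19/20
  1 → 2: 9/9
  1 → 4: 10/10
  2 → 4: 9/13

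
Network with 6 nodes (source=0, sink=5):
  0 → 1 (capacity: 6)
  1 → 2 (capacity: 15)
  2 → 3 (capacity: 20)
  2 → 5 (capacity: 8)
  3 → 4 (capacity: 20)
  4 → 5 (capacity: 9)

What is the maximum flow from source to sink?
Maximum flow = 6

Max flow: 6

Flow assignment:
  0 → 1: 6/6
  1 → 2: 6/15
  2 → 5: 6/8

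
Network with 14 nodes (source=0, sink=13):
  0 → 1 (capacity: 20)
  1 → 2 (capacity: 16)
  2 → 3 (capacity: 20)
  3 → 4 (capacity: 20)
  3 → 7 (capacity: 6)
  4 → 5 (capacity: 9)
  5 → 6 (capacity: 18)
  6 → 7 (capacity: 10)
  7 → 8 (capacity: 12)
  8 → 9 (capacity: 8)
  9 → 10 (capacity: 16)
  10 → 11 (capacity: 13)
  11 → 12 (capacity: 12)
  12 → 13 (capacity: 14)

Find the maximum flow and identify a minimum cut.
Max flow = 8, Min cut edges: (8,9)

Maximum flow: 8
Minimum cut: (8,9)
Partition: S = [0, 1, 2, 3, 4, 5, 6, 7, 8], T = [9, 10, 11, 12, 13]

Max-flow min-cut theorem verified: both equal 8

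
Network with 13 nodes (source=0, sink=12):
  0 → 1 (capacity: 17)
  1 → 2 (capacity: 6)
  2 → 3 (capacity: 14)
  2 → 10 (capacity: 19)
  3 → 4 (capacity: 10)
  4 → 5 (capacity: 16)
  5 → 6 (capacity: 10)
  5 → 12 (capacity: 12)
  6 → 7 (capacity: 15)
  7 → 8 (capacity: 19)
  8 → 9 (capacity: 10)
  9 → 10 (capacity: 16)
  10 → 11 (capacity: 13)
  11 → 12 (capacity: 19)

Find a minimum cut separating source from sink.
Min cut value = 6, edges: (1,2)

Min cut value: 6
Partition: S = [0, 1], T = [2, 3, 4, 5, 6, 7, 8, 9, 10, 11, 12]
Cut edges: (1,2)

By max-flow min-cut theorem, max flow = min cut = 6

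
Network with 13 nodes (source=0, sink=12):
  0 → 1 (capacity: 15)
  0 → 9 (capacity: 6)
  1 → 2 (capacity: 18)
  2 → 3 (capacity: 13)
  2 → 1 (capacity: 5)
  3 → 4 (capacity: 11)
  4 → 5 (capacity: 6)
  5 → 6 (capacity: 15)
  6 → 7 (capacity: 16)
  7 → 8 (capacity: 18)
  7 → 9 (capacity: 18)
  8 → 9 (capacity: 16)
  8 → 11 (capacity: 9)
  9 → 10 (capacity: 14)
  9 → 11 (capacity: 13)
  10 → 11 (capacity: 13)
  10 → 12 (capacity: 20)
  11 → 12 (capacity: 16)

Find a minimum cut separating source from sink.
Min cut value = 12, edges: (0,9), (4,5)

Min cut value: 12
Partition: S = [0, 1, 2, 3, 4], T = [5, 6, 7, 8, 9, 10, 11, 12]
Cut edges: (0,9), (4,5)

By max-flow min-cut theorem, max flow = min cut = 12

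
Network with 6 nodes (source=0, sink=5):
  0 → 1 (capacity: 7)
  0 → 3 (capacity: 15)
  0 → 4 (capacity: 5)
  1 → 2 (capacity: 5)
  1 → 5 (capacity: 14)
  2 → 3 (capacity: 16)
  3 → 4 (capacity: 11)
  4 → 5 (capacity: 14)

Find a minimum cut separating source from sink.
Min cut value = 21, edges: (0,1), (4,5)

Min cut value: 21
Partition: S = [0, 2, 3, 4], T = [1, 5]
Cut edges: (0,1), (4,5)

By max-flow min-cut theorem, max flow = min cut = 21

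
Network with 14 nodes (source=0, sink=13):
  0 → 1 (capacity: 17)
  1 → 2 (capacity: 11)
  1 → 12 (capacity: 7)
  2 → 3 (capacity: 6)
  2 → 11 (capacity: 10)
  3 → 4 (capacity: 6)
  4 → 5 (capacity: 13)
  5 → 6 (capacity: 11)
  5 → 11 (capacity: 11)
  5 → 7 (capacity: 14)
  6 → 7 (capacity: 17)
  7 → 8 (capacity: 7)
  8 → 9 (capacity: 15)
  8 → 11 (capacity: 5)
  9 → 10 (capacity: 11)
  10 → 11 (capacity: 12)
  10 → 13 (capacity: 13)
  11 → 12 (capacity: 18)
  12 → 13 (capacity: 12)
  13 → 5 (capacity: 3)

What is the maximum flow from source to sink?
Maximum flow = 17

Max flow: 17

Flow assignment:
  0 → 1: 17/17
  1 → 2: 10/11
  1 → 12: 7/7
  2 → 3: 5/6
  2 → 11: 5/10
  3 → 4: 5/6
  4 → 5: 5/13
  5 → 7: 5/14
  7 → 8: 5/7
  8 → 9: 5/15
  9 → 10: 5/11
  10 → 13: 5/13
  11 → 12: 5/18
  12 → 13: 12/12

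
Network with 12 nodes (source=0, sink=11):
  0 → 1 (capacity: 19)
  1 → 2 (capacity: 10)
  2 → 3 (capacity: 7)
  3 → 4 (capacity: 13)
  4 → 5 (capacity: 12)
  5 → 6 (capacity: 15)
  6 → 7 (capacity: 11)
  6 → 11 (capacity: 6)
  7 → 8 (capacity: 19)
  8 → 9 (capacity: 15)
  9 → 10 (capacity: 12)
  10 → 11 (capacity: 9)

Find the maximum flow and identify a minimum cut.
Max flow = 7, Min cut edges: (2,3)

Maximum flow: 7
Minimum cut: (2,3)
Partition: S = [0, 1, 2], T = [3, 4, 5, 6, 7, 8, 9, 10, 11]

Max-flow min-cut theorem verified: both equal 7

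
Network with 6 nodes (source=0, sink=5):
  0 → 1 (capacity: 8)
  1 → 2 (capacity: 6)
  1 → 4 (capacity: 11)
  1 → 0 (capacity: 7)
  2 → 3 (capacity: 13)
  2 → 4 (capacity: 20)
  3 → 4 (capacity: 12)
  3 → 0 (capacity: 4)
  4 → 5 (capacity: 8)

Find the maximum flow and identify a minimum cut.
Max flow = 8, Min cut edges: (4,5)

Maximum flow: 8
Minimum cut: (4,5)
Partition: S = [0, 1, 2, 3, 4], T = [5]

Max-flow min-cut theorem verified: both equal 8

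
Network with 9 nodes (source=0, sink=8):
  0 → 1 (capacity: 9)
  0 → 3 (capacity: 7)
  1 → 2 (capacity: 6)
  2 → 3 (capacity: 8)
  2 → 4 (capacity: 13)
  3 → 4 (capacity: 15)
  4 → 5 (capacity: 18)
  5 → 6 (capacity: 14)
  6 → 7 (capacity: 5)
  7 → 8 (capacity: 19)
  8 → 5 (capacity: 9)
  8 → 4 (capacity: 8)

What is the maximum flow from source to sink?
Maximum flow = 5

Max flow: 5

Flow assignment:
  0 → 1: 5/9
  1 → 2: 5/6
  2 → 4: 5/13
  4 → 5: 5/18
  5 → 6: 5/14
  6 → 7: 5/5
  7 → 8: 5/19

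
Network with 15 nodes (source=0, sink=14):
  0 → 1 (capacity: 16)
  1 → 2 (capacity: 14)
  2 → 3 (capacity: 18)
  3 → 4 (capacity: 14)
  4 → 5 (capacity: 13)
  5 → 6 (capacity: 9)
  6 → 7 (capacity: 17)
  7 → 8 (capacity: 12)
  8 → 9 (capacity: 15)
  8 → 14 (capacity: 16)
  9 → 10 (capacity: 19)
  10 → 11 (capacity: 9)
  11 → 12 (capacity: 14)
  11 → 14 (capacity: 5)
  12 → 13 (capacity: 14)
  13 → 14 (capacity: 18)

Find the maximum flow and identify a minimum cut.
Max flow = 9, Min cut edges: (5,6)

Maximum flow: 9
Minimum cut: (5,6)
Partition: S = [0, 1, 2, 3, 4, 5], T = [6, 7, 8, 9, 10, 11, 12, 13, 14]

Max-flow min-cut theorem verified: both equal 9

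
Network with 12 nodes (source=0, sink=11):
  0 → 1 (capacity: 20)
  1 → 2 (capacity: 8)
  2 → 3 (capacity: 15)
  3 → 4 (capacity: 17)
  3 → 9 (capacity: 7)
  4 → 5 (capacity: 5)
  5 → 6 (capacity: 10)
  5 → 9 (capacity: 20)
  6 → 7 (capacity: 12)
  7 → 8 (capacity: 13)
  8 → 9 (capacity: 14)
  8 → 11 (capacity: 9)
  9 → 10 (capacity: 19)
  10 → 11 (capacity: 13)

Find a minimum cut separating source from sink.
Min cut value = 8, edges: (1,2)

Min cut value: 8
Partition: S = [0, 1], T = [2, 3, 4, 5, 6, 7, 8, 9, 10, 11]
Cut edges: (1,2)

By max-flow min-cut theorem, max flow = min cut = 8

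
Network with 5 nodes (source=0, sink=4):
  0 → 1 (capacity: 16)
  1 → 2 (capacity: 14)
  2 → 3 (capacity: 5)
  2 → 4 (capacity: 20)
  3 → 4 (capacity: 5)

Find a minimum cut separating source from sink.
Min cut value = 14, edges: (1,2)

Min cut value: 14
Partition: S = [0, 1], T = [2, 3, 4]
Cut edges: (1,2)

By max-flow min-cut theorem, max flow = min cut = 14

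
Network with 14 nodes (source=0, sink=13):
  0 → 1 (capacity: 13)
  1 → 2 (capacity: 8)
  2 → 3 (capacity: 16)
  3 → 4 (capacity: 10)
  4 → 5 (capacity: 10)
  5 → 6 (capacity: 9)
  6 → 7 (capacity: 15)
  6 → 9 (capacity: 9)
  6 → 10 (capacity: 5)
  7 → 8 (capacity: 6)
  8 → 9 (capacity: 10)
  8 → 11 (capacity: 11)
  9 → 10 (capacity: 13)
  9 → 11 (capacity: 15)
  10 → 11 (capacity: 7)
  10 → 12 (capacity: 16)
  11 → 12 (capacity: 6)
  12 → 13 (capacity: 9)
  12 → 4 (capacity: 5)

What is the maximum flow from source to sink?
Maximum flow = 8

Max flow: 8

Flow assignment:
  0 → 1: 8/13
  1 → 2: 8/8
  2 → 3: 8/16
  3 → 4: 8/10
  4 → 5: 8/10
  5 → 6: 8/9
  6 → 9: 3/9
  6 → 10: 5/5
  9 → 10: 3/13
  10 → 12: 8/16
  12 → 13: 8/9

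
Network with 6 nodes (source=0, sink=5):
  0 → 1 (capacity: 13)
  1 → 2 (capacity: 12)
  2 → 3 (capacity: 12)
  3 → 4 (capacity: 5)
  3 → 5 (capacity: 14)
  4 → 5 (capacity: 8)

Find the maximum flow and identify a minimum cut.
Max flow = 12, Min cut edges: (2,3)

Maximum flow: 12
Minimum cut: (2,3)
Partition: S = [0, 1, 2], T = [3, 4, 5]

Max-flow min-cut theorem verified: both equal 12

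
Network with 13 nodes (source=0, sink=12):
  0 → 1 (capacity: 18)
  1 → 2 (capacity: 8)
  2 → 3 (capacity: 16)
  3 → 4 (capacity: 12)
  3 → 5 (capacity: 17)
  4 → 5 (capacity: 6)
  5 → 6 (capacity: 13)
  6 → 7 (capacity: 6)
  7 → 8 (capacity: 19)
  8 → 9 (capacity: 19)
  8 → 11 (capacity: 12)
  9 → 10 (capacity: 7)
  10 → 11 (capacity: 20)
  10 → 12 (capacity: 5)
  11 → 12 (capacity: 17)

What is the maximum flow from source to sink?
Maximum flow = 6

Max flow: 6

Flow assignment:
  0 → 1: 6/18
  1 → 2: 6/8
  2 → 3: 6/16
  3 → 5: 6/17
  5 → 6: 6/13
  6 → 7: 6/6
  7 → 8: 6/19
  8 → 11: 6/12
  11 → 12: 6/17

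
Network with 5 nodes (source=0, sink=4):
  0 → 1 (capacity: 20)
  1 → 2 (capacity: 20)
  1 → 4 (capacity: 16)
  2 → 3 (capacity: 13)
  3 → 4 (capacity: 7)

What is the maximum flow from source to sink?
Maximum flow = 20

Max flow: 20

Flow assignment:
  0 → 1: 20/20
  1 → 2: 4/20
  1 → 4: 16/16
  2 → 3: 4/13
  3 → 4: 4/7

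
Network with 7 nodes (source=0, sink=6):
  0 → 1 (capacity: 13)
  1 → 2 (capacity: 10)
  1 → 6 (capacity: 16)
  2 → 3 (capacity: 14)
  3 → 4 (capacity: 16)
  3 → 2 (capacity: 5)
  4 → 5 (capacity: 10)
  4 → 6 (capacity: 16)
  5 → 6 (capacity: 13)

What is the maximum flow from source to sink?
Maximum flow = 13

Max flow: 13

Flow assignment:
  0 → 1: 13/13
  1 → 6: 13/16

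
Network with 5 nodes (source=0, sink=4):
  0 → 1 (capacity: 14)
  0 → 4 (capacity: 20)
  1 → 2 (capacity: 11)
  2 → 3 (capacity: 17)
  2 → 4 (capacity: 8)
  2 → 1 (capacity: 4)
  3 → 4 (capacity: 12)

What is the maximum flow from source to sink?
Maximum flow = 31

Max flow: 31

Flow assignment:
  0 → 1: 11/14
  0 → 4: 20/20
  1 → 2: 11/11
  2 → 3: 3/17
  2 → 4: 8/8
  3 → 4: 3/12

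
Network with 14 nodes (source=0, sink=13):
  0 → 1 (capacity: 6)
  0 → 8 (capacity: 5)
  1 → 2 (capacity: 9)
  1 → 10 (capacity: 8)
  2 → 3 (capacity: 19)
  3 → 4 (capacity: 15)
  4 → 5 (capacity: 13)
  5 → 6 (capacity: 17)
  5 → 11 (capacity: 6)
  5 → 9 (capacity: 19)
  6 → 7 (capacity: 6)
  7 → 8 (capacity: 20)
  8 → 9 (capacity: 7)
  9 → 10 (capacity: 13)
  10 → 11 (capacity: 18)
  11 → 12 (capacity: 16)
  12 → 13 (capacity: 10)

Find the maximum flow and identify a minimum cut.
Max flow = 10, Min cut edges: (12,13)

Maximum flow: 10
Minimum cut: (12,13)
Partition: S = [0, 1, 2, 3, 4, 5, 6, 7, 8, 9, 10, 11, 12], T = [13]

Max-flow min-cut theorem verified: both equal 10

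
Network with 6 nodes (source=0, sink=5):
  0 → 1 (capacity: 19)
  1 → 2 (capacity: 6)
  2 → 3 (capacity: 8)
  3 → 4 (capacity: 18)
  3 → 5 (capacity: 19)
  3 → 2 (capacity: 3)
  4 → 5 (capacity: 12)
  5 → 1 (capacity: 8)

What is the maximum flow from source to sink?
Maximum flow = 6

Max flow: 6

Flow assignment:
  0 → 1: 6/19
  1 → 2: 6/6
  2 → 3: 6/8
  3 → 5: 6/19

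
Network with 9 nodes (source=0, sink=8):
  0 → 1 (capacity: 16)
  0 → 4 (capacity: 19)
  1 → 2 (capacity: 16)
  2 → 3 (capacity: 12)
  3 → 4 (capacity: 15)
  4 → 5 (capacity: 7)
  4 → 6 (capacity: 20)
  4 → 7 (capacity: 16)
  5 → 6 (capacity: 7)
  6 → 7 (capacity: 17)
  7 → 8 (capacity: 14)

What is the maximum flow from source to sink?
Maximum flow = 14

Max flow: 14

Flow assignment:
  0 → 1: 12/16
  0 → 4: 2/19
  1 → 2: 12/16
  2 → 3: 12/12
  3 → 4: 12/15
  4 → 7: 14/16
  7 → 8: 14/14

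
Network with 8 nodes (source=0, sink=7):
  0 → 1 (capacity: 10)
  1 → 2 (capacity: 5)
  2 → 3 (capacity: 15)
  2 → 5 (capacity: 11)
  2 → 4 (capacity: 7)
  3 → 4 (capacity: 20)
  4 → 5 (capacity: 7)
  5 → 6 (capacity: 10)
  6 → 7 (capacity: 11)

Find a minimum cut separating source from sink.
Min cut value = 5, edges: (1,2)

Min cut value: 5
Partition: S = [0, 1], T = [2, 3, 4, 5, 6, 7]
Cut edges: (1,2)

By max-flow min-cut theorem, max flow = min cut = 5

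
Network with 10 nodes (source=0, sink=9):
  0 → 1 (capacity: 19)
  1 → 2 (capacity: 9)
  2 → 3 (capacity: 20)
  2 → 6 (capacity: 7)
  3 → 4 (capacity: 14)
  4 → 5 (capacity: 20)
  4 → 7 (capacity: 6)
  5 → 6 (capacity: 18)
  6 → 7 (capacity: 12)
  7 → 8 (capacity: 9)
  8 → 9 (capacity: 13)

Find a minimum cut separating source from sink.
Min cut value = 9, edges: (7,8)

Min cut value: 9
Partition: S = [0, 1, 2, 3, 4, 5, 6, 7], T = [8, 9]
Cut edges: (7,8)

By max-flow min-cut theorem, max flow = min cut = 9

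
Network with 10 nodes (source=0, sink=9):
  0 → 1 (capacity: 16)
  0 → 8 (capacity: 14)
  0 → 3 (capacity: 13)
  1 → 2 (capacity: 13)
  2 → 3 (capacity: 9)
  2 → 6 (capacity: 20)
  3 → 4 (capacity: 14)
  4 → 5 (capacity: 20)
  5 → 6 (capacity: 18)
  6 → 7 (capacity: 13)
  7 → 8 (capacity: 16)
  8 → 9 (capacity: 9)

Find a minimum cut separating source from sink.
Min cut value = 9, edges: (8,9)

Min cut value: 9
Partition: S = [0, 1, 2, 3, 4, 5, 6, 7, 8], T = [9]
Cut edges: (8,9)

By max-flow min-cut theorem, max flow = min cut = 9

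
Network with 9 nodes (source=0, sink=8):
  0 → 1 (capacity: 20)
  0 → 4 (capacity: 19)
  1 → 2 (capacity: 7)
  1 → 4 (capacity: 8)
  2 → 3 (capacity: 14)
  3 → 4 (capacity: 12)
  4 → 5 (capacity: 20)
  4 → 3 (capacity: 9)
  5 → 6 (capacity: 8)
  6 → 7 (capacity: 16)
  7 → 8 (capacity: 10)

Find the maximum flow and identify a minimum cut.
Max flow = 8, Min cut edges: (5,6)

Maximum flow: 8
Minimum cut: (5,6)
Partition: S = [0, 1, 2, 3, 4, 5], T = [6, 7, 8]

Max-flow min-cut theorem verified: both equal 8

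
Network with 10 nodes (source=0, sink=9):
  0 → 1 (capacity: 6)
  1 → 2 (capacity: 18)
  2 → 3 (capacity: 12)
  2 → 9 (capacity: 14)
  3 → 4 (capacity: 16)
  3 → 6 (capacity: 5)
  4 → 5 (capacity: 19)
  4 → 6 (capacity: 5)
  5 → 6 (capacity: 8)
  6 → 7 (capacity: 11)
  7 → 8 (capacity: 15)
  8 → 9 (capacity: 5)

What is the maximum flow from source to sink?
Maximum flow = 6

Max flow: 6

Flow assignment:
  0 → 1: 6/6
  1 → 2: 6/18
  2 → 9: 6/14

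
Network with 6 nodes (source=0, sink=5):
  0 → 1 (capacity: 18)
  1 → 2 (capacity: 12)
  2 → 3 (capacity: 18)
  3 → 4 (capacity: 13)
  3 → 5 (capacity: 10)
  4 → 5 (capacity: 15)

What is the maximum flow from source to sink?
Maximum flow = 12

Max flow: 12

Flow assignment:
  0 → 1: 12/18
  1 → 2: 12/12
  2 → 3: 12/18
  3 → 4: 2/13
  3 → 5: 10/10
  4 → 5: 2/15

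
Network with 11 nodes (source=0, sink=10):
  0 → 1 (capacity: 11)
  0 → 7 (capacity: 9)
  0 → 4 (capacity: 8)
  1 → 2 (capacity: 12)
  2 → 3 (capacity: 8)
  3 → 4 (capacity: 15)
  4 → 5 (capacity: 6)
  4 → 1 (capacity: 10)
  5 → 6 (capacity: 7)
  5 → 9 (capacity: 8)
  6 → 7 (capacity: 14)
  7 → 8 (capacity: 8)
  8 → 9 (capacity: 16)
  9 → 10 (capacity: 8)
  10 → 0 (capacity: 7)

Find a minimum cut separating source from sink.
Min cut value = 8, edges: (9,10)

Min cut value: 8
Partition: S = [0, 1, 2, 3, 4, 5, 6, 7, 8, 9], T = [10]
Cut edges: (9,10)

By max-flow min-cut theorem, max flow = min cut = 8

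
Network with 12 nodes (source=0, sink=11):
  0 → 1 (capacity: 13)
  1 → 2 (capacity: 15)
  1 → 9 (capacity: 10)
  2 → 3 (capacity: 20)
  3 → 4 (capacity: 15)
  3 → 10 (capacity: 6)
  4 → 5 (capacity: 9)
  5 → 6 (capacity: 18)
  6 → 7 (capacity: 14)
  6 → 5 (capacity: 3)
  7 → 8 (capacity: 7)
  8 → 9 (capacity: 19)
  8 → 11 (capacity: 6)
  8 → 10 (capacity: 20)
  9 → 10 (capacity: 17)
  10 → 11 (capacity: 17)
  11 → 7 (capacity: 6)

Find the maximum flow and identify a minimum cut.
Max flow = 13, Min cut edges: (0,1)

Maximum flow: 13
Minimum cut: (0,1)
Partition: S = [0], T = [1, 2, 3, 4, 5, 6, 7, 8, 9, 10, 11]

Max-flow min-cut theorem verified: both equal 13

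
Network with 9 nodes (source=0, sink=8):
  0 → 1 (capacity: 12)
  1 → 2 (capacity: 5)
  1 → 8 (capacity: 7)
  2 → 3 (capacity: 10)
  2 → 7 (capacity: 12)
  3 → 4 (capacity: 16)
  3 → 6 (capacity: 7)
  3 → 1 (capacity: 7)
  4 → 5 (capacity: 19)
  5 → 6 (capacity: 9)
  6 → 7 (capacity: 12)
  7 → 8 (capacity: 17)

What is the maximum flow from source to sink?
Maximum flow = 12

Max flow: 12

Flow assignment:
  0 → 1: 12/12
  1 → 2: 5/5
  1 → 8: 7/7
  2 → 7: 5/12
  7 → 8: 5/17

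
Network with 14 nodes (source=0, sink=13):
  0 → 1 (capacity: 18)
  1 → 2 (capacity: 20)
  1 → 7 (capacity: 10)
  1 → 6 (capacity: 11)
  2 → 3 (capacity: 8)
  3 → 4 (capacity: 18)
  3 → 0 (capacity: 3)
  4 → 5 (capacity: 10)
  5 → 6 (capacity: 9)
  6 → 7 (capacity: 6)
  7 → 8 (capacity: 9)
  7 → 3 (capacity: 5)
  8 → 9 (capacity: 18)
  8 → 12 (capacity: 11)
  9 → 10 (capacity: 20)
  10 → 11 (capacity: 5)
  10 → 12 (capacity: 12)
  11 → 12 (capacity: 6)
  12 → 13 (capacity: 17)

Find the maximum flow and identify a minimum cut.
Max flow = 9, Min cut edges: (7,8)

Maximum flow: 9
Minimum cut: (7,8)
Partition: S = [0, 1, 2, 3, 4, 5, 6, 7], T = [8, 9, 10, 11, 12, 13]

Max-flow min-cut theorem verified: both equal 9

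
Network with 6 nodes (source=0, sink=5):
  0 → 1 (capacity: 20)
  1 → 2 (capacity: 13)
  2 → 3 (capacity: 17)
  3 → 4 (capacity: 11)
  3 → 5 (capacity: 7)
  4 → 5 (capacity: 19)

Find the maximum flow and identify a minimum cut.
Max flow = 13, Min cut edges: (1,2)

Maximum flow: 13
Minimum cut: (1,2)
Partition: S = [0, 1], T = [2, 3, 4, 5]

Max-flow min-cut theorem verified: both equal 13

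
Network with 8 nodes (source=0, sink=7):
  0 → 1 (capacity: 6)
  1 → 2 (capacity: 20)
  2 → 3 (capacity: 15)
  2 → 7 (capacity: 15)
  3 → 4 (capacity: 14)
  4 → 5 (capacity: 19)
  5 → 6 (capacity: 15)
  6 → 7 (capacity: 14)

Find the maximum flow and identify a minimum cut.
Max flow = 6, Min cut edges: (0,1)

Maximum flow: 6
Minimum cut: (0,1)
Partition: S = [0], T = [1, 2, 3, 4, 5, 6, 7]

Max-flow min-cut theorem verified: both equal 6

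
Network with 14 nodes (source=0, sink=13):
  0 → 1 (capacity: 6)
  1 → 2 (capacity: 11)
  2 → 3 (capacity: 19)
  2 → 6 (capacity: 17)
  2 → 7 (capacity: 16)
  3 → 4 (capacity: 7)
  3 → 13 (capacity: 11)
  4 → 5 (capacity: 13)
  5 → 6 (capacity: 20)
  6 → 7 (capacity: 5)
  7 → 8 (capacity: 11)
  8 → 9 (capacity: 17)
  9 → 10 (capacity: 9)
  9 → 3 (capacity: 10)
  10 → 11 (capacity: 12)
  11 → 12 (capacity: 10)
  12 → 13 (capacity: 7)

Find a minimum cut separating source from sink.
Min cut value = 6, edges: (0,1)

Min cut value: 6
Partition: S = [0], T = [1, 2, 3, 4, 5, 6, 7, 8, 9, 10, 11, 12, 13]
Cut edges: (0,1)

By max-flow min-cut theorem, max flow = min cut = 6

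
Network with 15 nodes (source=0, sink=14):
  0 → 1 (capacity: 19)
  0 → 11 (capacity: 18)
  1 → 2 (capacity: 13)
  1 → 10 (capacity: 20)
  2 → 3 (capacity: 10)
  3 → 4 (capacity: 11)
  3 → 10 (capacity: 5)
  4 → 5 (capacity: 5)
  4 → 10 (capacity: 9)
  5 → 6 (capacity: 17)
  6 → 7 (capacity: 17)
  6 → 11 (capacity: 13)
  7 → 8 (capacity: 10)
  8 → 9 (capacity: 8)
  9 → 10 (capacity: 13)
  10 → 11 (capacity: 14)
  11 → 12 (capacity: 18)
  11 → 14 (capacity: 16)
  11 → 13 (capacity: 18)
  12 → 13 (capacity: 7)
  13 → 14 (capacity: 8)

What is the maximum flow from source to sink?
Maximum flow = 24

Max flow: 24

Flow assignment:
  0 → 1: 19/19
  0 → 11: 5/18
  1 → 2: 5/13
  1 → 10: 14/20
  2 → 3: 5/10
  3 → 4: 5/11
  4 → 5: 5/5
  5 → 6: 5/17
  6 → 11: 5/13
  10 → 11: 14/14
  11 → 14: 16/16
  11 → 13: 8/18
  13 → 14: 8/8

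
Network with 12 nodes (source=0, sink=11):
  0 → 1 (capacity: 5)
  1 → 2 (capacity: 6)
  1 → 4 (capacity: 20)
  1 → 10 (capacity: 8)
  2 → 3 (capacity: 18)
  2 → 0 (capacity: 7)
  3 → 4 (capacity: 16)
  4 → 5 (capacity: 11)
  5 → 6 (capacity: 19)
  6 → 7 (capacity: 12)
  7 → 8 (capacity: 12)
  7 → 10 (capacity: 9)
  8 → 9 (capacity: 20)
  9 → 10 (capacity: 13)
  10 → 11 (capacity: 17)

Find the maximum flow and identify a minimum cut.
Max flow = 5, Min cut edges: (0,1)

Maximum flow: 5
Minimum cut: (0,1)
Partition: S = [0], T = [1, 2, 3, 4, 5, 6, 7, 8, 9, 10, 11]

Max-flow min-cut theorem verified: both equal 5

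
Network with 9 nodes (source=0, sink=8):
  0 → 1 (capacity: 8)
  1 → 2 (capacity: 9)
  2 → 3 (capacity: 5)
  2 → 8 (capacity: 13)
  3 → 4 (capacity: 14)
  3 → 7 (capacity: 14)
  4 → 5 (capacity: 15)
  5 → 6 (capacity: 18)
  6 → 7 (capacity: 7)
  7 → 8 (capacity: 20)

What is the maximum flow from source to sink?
Maximum flow = 8

Max flow: 8

Flow assignment:
  0 → 1: 8/8
  1 → 2: 8/9
  2 → 8: 8/13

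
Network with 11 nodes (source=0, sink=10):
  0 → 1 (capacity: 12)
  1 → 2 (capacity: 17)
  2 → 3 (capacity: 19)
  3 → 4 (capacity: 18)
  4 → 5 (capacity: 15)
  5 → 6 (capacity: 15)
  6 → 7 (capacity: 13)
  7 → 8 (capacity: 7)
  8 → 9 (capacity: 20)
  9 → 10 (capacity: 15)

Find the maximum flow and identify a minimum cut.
Max flow = 7, Min cut edges: (7,8)

Maximum flow: 7
Minimum cut: (7,8)
Partition: S = [0, 1, 2, 3, 4, 5, 6, 7], T = [8, 9, 10]

Max-flow min-cut theorem verified: both equal 7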